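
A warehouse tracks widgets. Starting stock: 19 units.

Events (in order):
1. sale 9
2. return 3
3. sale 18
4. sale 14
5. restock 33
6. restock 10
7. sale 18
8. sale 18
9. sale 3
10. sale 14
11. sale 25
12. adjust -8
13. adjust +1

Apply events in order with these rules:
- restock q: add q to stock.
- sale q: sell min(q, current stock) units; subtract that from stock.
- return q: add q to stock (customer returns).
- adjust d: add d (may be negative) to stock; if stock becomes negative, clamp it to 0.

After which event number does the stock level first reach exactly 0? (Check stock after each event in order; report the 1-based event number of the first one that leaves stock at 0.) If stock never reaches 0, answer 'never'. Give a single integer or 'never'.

Answer: 3

Derivation:
Processing events:
Start: stock = 19
  Event 1 (sale 9): sell min(9,19)=9. stock: 19 - 9 = 10. total_sold = 9
  Event 2 (return 3): 10 + 3 = 13
  Event 3 (sale 18): sell min(18,13)=13. stock: 13 - 13 = 0. total_sold = 22
  Event 4 (sale 14): sell min(14,0)=0. stock: 0 - 0 = 0. total_sold = 22
  Event 5 (restock 33): 0 + 33 = 33
  Event 6 (restock 10): 33 + 10 = 43
  Event 7 (sale 18): sell min(18,43)=18. stock: 43 - 18 = 25. total_sold = 40
  Event 8 (sale 18): sell min(18,25)=18. stock: 25 - 18 = 7. total_sold = 58
  Event 9 (sale 3): sell min(3,7)=3. stock: 7 - 3 = 4. total_sold = 61
  Event 10 (sale 14): sell min(14,4)=4. stock: 4 - 4 = 0. total_sold = 65
  Event 11 (sale 25): sell min(25,0)=0. stock: 0 - 0 = 0. total_sold = 65
  Event 12 (adjust -8): 0 + -8 = 0 (clamped to 0)
  Event 13 (adjust +1): 0 + 1 = 1
Final: stock = 1, total_sold = 65

First zero at event 3.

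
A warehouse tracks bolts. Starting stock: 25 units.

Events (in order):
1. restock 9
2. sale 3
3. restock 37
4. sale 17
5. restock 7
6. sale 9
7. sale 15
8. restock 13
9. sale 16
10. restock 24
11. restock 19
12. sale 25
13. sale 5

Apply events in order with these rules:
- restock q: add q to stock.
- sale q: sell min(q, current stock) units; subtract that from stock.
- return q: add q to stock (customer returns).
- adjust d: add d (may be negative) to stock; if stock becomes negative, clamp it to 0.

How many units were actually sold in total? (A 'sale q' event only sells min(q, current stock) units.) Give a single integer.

Processing events:
Start: stock = 25
  Event 1 (restock 9): 25 + 9 = 34
  Event 2 (sale 3): sell min(3,34)=3. stock: 34 - 3 = 31. total_sold = 3
  Event 3 (restock 37): 31 + 37 = 68
  Event 4 (sale 17): sell min(17,68)=17. stock: 68 - 17 = 51. total_sold = 20
  Event 5 (restock 7): 51 + 7 = 58
  Event 6 (sale 9): sell min(9,58)=9. stock: 58 - 9 = 49. total_sold = 29
  Event 7 (sale 15): sell min(15,49)=15. stock: 49 - 15 = 34. total_sold = 44
  Event 8 (restock 13): 34 + 13 = 47
  Event 9 (sale 16): sell min(16,47)=16. stock: 47 - 16 = 31. total_sold = 60
  Event 10 (restock 24): 31 + 24 = 55
  Event 11 (restock 19): 55 + 19 = 74
  Event 12 (sale 25): sell min(25,74)=25. stock: 74 - 25 = 49. total_sold = 85
  Event 13 (sale 5): sell min(5,49)=5. stock: 49 - 5 = 44. total_sold = 90
Final: stock = 44, total_sold = 90

Answer: 90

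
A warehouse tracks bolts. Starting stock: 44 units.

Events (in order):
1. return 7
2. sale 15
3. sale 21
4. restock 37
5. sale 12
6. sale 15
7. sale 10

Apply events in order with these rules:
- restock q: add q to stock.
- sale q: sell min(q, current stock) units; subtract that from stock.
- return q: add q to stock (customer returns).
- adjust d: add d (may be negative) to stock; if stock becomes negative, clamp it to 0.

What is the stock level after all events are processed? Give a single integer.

Answer: 15

Derivation:
Processing events:
Start: stock = 44
  Event 1 (return 7): 44 + 7 = 51
  Event 2 (sale 15): sell min(15,51)=15. stock: 51 - 15 = 36. total_sold = 15
  Event 3 (sale 21): sell min(21,36)=21. stock: 36 - 21 = 15. total_sold = 36
  Event 4 (restock 37): 15 + 37 = 52
  Event 5 (sale 12): sell min(12,52)=12. stock: 52 - 12 = 40. total_sold = 48
  Event 6 (sale 15): sell min(15,40)=15. stock: 40 - 15 = 25. total_sold = 63
  Event 7 (sale 10): sell min(10,25)=10. stock: 25 - 10 = 15. total_sold = 73
Final: stock = 15, total_sold = 73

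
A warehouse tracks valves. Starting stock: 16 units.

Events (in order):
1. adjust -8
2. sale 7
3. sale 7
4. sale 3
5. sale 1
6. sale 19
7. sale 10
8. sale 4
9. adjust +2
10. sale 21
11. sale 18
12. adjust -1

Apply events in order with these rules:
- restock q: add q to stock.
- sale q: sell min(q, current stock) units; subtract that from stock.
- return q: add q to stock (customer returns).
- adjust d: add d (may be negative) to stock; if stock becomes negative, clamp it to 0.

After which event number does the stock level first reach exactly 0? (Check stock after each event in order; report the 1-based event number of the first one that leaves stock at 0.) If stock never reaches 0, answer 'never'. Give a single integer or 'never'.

Answer: 3

Derivation:
Processing events:
Start: stock = 16
  Event 1 (adjust -8): 16 + -8 = 8
  Event 2 (sale 7): sell min(7,8)=7. stock: 8 - 7 = 1. total_sold = 7
  Event 3 (sale 7): sell min(7,1)=1. stock: 1 - 1 = 0. total_sold = 8
  Event 4 (sale 3): sell min(3,0)=0. stock: 0 - 0 = 0. total_sold = 8
  Event 5 (sale 1): sell min(1,0)=0. stock: 0 - 0 = 0. total_sold = 8
  Event 6 (sale 19): sell min(19,0)=0. stock: 0 - 0 = 0. total_sold = 8
  Event 7 (sale 10): sell min(10,0)=0. stock: 0 - 0 = 0. total_sold = 8
  Event 8 (sale 4): sell min(4,0)=0. stock: 0 - 0 = 0. total_sold = 8
  Event 9 (adjust +2): 0 + 2 = 2
  Event 10 (sale 21): sell min(21,2)=2. stock: 2 - 2 = 0. total_sold = 10
  Event 11 (sale 18): sell min(18,0)=0. stock: 0 - 0 = 0. total_sold = 10
  Event 12 (adjust -1): 0 + -1 = 0 (clamped to 0)
Final: stock = 0, total_sold = 10

First zero at event 3.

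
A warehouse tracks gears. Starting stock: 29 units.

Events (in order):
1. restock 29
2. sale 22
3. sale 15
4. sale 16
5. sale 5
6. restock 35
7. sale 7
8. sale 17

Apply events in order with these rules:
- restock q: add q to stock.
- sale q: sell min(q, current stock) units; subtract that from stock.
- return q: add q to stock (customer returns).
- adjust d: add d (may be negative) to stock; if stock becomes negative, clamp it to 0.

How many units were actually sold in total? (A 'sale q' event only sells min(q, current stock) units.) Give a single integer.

Answer: 82

Derivation:
Processing events:
Start: stock = 29
  Event 1 (restock 29): 29 + 29 = 58
  Event 2 (sale 22): sell min(22,58)=22. stock: 58 - 22 = 36. total_sold = 22
  Event 3 (sale 15): sell min(15,36)=15. stock: 36 - 15 = 21. total_sold = 37
  Event 4 (sale 16): sell min(16,21)=16. stock: 21 - 16 = 5. total_sold = 53
  Event 5 (sale 5): sell min(5,5)=5. stock: 5 - 5 = 0. total_sold = 58
  Event 6 (restock 35): 0 + 35 = 35
  Event 7 (sale 7): sell min(7,35)=7. stock: 35 - 7 = 28. total_sold = 65
  Event 8 (sale 17): sell min(17,28)=17. stock: 28 - 17 = 11. total_sold = 82
Final: stock = 11, total_sold = 82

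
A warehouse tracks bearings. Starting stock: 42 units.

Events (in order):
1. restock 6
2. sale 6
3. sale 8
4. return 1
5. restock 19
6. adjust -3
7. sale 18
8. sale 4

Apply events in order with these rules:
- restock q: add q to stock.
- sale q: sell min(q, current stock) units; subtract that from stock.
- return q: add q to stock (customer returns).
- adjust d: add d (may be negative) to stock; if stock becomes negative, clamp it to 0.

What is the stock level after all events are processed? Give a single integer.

Answer: 29

Derivation:
Processing events:
Start: stock = 42
  Event 1 (restock 6): 42 + 6 = 48
  Event 2 (sale 6): sell min(6,48)=6. stock: 48 - 6 = 42. total_sold = 6
  Event 3 (sale 8): sell min(8,42)=8. stock: 42 - 8 = 34. total_sold = 14
  Event 4 (return 1): 34 + 1 = 35
  Event 5 (restock 19): 35 + 19 = 54
  Event 6 (adjust -3): 54 + -3 = 51
  Event 7 (sale 18): sell min(18,51)=18. stock: 51 - 18 = 33. total_sold = 32
  Event 8 (sale 4): sell min(4,33)=4. stock: 33 - 4 = 29. total_sold = 36
Final: stock = 29, total_sold = 36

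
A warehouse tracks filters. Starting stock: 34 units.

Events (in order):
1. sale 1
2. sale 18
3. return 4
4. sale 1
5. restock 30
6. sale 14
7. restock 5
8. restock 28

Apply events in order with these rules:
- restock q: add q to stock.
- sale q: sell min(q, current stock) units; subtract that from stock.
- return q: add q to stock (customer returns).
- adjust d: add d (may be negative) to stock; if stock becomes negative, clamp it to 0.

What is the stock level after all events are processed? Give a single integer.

Answer: 67

Derivation:
Processing events:
Start: stock = 34
  Event 1 (sale 1): sell min(1,34)=1. stock: 34 - 1 = 33. total_sold = 1
  Event 2 (sale 18): sell min(18,33)=18. stock: 33 - 18 = 15. total_sold = 19
  Event 3 (return 4): 15 + 4 = 19
  Event 4 (sale 1): sell min(1,19)=1. stock: 19 - 1 = 18. total_sold = 20
  Event 5 (restock 30): 18 + 30 = 48
  Event 6 (sale 14): sell min(14,48)=14. stock: 48 - 14 = 34. total_sold = 34
  Event 7 (restock 5): 34 + 5 = 39
  Event 8 (restock 28): 39 + 28 = 67
Final: stock = 67, total_sold = 34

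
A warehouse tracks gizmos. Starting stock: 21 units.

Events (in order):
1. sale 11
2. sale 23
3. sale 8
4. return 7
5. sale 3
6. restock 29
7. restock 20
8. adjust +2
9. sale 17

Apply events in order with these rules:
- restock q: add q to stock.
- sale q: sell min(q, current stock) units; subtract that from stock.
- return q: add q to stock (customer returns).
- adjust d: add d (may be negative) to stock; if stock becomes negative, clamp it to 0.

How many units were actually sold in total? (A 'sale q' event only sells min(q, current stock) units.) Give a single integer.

Answer: 41

Derivation:
Processing events:
Start: stock = 21
  Event 1 (sale 11): sell min(11,21)=11. stock: 21 - 11 = 10. total_sold = 11
  Event 2 (sale 23): sell min(23,10)=10. stock: 10 - 10 = 0. total_sold = 21
  Event 3 (sale 8): sell min(8,0)=0. stock: 0 - 0 = 0. total_sold = 21
  Event 4 (return 7): 0 + 7 = 7
  Event 5 (sale 3): sell min(3,7)=3. stock: 7 - 3 = 4. total_sold = 24
  Event 6 (restock 29): 4 + 29 = 33
  Event 7 (restock 20): 33 + 20 = 53
  Event 8 (adjust +2): 53 + 2 = 55
  Event 9 (sale 17): sell min(17,55)=17. stock: 55 - 17 = 38. total_sold = 41
Final: stock = 38, total_sold = 41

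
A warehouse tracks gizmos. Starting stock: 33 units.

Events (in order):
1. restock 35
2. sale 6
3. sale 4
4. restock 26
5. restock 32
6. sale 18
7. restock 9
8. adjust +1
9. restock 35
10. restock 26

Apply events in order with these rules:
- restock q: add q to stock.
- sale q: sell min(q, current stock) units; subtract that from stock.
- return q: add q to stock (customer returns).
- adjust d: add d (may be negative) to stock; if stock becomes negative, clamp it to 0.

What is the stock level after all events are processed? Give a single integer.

Answer: 169

Derivation:
Processing events:
Start: stock = 33
  Event 1 (restock 35): 33 + 35 = 68
  Event 2 (sale 6): sell min(6,68)=6. stock: 68 - 6 = 62. total_sold = 6
  Event 3 (sale 4): sell min(4,62)=4. stock: 62 - 4 = 58. total_sold = 10
  Event 4 (restock 26): 58 + 26 = 84
  Event 5 (restock 32): 84 + 32 = 116
  Event 6 (sale 18): sell min(18,116)=18. stock: 116 - 18 = 98. total_sold = 28
  Event 7 (restock 9): 98 + 9 = 107
  Event 8 (adjust +1): 107 + 1 = 108
  Event 9 (restock 35): 108 + 35 = 143
  Event 10 (restock 26): 143 + 26 = 169
Final: stock = 169, total_sold = 28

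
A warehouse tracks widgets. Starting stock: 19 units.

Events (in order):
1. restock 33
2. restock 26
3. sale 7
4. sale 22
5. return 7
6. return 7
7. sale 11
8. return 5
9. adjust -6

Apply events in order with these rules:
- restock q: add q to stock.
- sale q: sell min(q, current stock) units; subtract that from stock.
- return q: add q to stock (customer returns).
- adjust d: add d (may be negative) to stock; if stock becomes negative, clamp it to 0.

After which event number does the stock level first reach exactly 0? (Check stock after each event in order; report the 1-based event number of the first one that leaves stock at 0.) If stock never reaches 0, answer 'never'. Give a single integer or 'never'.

Answer: never

Derivation:
Processing events:
Start: stock = 19
  Event 1 (restock 33): 19 + 33 = 52
  Event 2 (restock 26): 52 + 26 = 78
  Event 3 (sale 7): sell min(7,78)=7. stock: 78 - 7 = 71. total_sold = 7
  Event 4 (sale 22): sell min(22,71)=22. stock: 71 - 22 = 49. total_sold = 29
  Event 5 (return 7): 49 + 7 = 56
  Event 6 (return 7): 56 + 7 = 63
  Event 7 (sale 11): sell min(11,63)=11. stock: 63 - 11 = 52. total_sold = 40
  Event 8 (return 5): 52 + 5 = 57
  Event 9 (adjust -6): 57 + -6 = 51
Final: stock = 51, total_sold = 40

Stock never reaches 0.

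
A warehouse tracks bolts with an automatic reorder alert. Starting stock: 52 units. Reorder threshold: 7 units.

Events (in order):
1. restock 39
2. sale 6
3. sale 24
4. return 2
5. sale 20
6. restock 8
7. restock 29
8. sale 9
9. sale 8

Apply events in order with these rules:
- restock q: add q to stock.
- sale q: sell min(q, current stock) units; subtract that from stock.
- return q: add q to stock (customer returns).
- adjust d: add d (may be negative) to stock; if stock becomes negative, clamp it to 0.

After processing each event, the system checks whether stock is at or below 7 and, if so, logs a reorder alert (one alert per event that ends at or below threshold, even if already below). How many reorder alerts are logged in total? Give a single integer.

Answer: 0

Derivation:
Processing events:
Start: stock = 52
  Event 1 (restock 39): 52 + 39 = 91
  Event 2 (sale 6): sell min(6,91)=6. stock: 91 - 6 = 85. total_sold = 6
  Event 3 (sale 24): sell min(24,85)=24. stock: 85 - 24 = 61. total_sold = 30
  Event 4 (return 2): 61 + 2 = 63
  Event 5 (sale 20): sell min(20,63)=20. stock: 63 - 20 = 43. total_sold = 50
  Event 6 (restock 8): 43 + 8 = 51
  Event 7 (restock 29): 51 + 29 = 80
  Event 8 (sale 9): sell min(9,80)=9. stock: 80 - 9 = 71. total_sold = 59
  Event 9 (sale 8): sell min(8,71)=8. stock: 71 - 8 = 63. total_sold = 67
Final: stock = 63, total_sold = 67

Checking against threshold 7:
  After event 1: stock=91 > 7
  After event 2: stock=85 > 7
  After event 3: stock=61 > 7
  After event 4: stock=63 > 7
  After event 5: stock=43 > 7
  After event 6: stock=51 > 7
  After event 7: stock=80 > 7
  After event 8: stock=71 > 7
  After event 9: stock=63 > 7
Alert events: []. Count = 0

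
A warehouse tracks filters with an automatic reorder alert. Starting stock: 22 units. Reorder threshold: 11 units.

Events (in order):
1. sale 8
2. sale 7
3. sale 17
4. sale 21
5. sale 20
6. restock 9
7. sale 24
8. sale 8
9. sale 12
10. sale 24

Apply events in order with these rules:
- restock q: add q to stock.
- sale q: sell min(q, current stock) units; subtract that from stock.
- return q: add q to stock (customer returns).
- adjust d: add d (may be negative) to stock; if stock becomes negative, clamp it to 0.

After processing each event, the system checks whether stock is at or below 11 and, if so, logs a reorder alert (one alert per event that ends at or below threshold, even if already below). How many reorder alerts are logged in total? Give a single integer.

Answer: 9

Derivation:
Processing events:
Start: stock = 22
  Event 1 (sale 8): sell min(8,22)=8. stock: 22 - 8 = 14. total_sold = 8
  Event 2 (sale 7): sell min(7,14)=7. stock: 14 - 7 = 7. total_sold = 15
  Event 3 (sale 17): sell min(17,7)=7. stock: 7 - 7 = 0. total_sold = 22
  Event 4 (sale 21): sell min(21,0)=0. stock: 0 - 0 = 0. total_sold = 22
  Event 5 (sale 20): sell min(20,0)=0. stock: 0 - 0 = 0. total_sold = 22
  Event 6 (restock 9): 0 + 9 = 9
  Event 7 (sale 24): sell min(24,9)=9. stock: 9 - 9 = 0. total_sold = 31
  Event 8 (sale 8): sell min(8,0)=0. stock: 0 - 0 = 0. total_sold = 31
  Event 9 (sale 12): sell min(12,0)=0. stock: 0 - 0 = 0. total_sold = 31
  Event 10 (sale 24): sell min(24,0)=0. stock: 0 - 0 = 0. total_sold = 31
Final: stock = 0, total_sold = 31

Checking against threshold 11:
  After event 1: stock=14 > 11
  After event 2: stock=7 <= 11 -> ALERT
  After event 3: stock=0 <= 11 -> ALERT
  After event 4: stock=0 <= 11 -> ALERT
  After event 5: stock=0 <= 11 -> ALERT
  After event 6: stock=9 <= 11 -> ALERT
  After event 7: stock=0 <= 11 -> ALERT
  After event 8: stock=0 <= 11 -> ALERT
  After event 9: stock=0 <= 11 -> ALERT
  After event 10: stock=0 <= 11 -> ALERT
Alert events: [2, 3, 4, 5, 6, 7, 8, 9, 10]. Count = 9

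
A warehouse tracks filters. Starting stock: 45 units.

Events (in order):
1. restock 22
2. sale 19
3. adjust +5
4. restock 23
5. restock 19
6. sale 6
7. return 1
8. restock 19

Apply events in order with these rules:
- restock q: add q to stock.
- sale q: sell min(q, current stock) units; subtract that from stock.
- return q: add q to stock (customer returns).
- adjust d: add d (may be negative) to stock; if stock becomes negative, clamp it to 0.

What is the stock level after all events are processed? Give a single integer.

Processing events:
Start: stock = 45
  Event 1 (restock 22): 45 + 22 = 67
  Event 2 (sale 19): sell min(19,67)=19. stock: 67 - 19 = 48. total_sold = 19
  Event 3 (adjust +5): 48 + 5 = 53
  Event 4 (restock 23): 53 + 23 = 76
  Event 5 (restock 19): 76 + 19 = 95
  Event 6 (sale 6): sell min(6,95)=6. stock: 95 - 6 = 89. total_sold = 25
  Event 7 (return 1): 89 + 1 = 90
  Event 8 (restock 19): 90 + 19 = 109
Final: stock = 109, total_sold = 25

Answer: 109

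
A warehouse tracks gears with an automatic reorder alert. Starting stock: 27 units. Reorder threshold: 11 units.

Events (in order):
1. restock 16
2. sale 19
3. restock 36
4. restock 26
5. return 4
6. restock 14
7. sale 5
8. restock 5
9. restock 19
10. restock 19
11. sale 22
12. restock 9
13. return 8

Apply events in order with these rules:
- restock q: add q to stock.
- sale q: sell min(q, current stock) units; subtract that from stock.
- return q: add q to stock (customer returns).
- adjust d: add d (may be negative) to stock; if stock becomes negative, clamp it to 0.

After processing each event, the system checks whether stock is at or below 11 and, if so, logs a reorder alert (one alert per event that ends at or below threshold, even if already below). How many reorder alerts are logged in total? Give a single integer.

Processing events:
Start: stock = 27
  Event 1 (restock 16): 27 + 16 = 43
  Event 2 (sale 19): sell min(19,43)=19. stock: 43 - 19 = 24. total_sold = 19
  Event 3 (restock 36): 24 + 36 = 60
  Event 4 (restock 26): 60 + 26 = 86
  Event 5 (return 4): 86 + 4 = 90
  Event 6 (restock 14): 90 + 14 = 104
  Event 7 (sale 5): sell min(5,104)=5. stock: 104 - 5 = 99. total_sold = 24
  Event 8 (restock 5): 99 + 5 = 104
  Event 9 (restock 19): 104 + 19 = 123
  Event 10 (restock 19): 123 + 19 = 142
  Event 11 (sale 22): sell min(22,142)=22. stock: 142 - 22 = 120. total_sold = 46
  Event 12 (restock 9): 120 + 9 = 129
  Event 13 (return 8): 129 + 8 = 137
Final: stock = 137, total_sold = 46

Checking against threshold 11:
  After event 1: stock=43 > 11
  After event 2: stock=24 > 11
  After event 3: stock=60 > 11
  After event 4: stock=86 > 11
  After event 5: stock=90 > 11
  After event 6: stock=104 > 11
  After event 7: stock=99 > 11
  After event 8: stock=104 > 11
  After event 9: stock=123 > 11
  After event 10: stock=142 > 11
  After event 11: stock=120 > 11
  After event 12: stock=129 > 11
  After event 13: stock=137 > 11
Alert events: []. Count = 0

Answer: 0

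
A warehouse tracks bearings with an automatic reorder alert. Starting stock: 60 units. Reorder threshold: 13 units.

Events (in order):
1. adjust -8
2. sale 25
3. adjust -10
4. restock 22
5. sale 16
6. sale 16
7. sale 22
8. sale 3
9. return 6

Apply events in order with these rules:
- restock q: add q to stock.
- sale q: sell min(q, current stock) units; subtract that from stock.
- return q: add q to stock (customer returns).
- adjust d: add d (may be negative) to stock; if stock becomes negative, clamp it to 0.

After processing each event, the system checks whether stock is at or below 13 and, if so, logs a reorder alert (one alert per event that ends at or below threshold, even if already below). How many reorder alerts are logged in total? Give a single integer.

Answer: 4

Derivation:
Processing events:
Start: stock = 60
  Event 1 (adjust -8): 60 + -8 = 52
  Event 2 (sale 25): sell min(25,52)=25. stock: 52 - 25 = 27. total_sold = 25
  Event 3 (adjust -10): 27 + -10 = 17
  Event 4 (restock 22): 17 + 22 = 39
  Event 5 (sale 16): sell min(16,39)=16. stock: 39 - 16 = 23. total_sold = 41
  Event 6 (sale 16): sell min(16,23)=16. stock: 23 - 16 = 7. total_sold = 57
  Event 7 (sale 22): sell min(22,7)=7. stock: 7 - 7 = 0. total_sold = 64
  Event 8 (sale 3): sell min(3,0)=0. stock: 0 - 0 = 0. total_sold = 64
  Event 9 (return 6): 0 + 6 = 6
Final: stock = 6, total_sold = 64

Checking against threshold 13:
  After event 1: stock=52 > 13
  After event 2: stock=27 > 13
  After event 3: stock=17 > 13
  After event 4: stock=39 > 13
  After event 5: stock=23 > 13
  After event 6: stock=7 <= 13 -> ALERT
  After event 7: stock=0 <= 13 -> ALERT
  After event 8: stock=0 <= 13 -> ALERT
  After event 9: stock=6 <= 13 -> ALERT
Alert events: [6, 7, 8, 9]. Count = 4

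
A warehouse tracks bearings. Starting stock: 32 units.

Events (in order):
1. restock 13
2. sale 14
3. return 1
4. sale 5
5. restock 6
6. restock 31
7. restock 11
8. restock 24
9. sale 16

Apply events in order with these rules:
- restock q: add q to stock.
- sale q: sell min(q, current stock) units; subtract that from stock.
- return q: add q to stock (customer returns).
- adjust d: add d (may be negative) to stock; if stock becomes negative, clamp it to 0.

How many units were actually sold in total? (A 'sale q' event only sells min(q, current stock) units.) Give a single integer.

Processing events:
Start: stock = 32
  Event 1 (restock 13): 32 + 13 = 45
  Event 2 (sale 14): sell min(14,45)=14. stock: 45 - 14 = 31. total_sold = 14
  Event 3 (return 1): 31 + 1 = 32
  Event 4 (sale 5): sell min(5,32)=5. stock: 32 - 5 = 27. total_sold = 19
  Event 5 (restock 6): 27 + 6 = 33
  Event 6 (restock 31): 33 + 31 = 64
  Event 7 (restock 11): 64 + 11 = 75
  Event 8 (restock 24): 75 + 24 = 99
  Event 9 (sale 16): sell min(16,99)=16. stock: 99 - 16 = 83. total_sold = 35
Final: stock = 83, total_sold = 35

Answer: 35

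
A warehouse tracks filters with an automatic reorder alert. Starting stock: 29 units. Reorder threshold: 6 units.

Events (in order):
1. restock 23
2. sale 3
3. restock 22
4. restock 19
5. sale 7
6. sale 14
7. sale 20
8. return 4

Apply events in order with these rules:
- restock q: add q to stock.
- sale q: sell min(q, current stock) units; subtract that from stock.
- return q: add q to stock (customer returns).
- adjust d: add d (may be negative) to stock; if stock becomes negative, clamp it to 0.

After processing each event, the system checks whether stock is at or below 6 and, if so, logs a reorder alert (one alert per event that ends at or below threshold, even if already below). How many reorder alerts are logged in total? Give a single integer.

Answer: 0

Derivation:
Processing events:
Start: stock = 29
  Event 1 (restock 23): 29 + 23 = 52
  Event 2 (sale 3): sell min(3,52)=3. stock: 52 - 3 = 49. total_sold = 3
  Event 3 (restock 22): 49 + 22 = 71
  Event 4 (restock 19): 71 + 19 = 90
  Event 5 (sale 7): sell min(7,90)=7. stock: 90 - 7 = 83. total_sold = 10
  Event 6 (sale 14): sell min(14,83)=14. stock: 83 - 14 = 69. total_sold = 24
  Event 7 (sale 20): sell min(20,69)=20. stock: 69 - 20 = 49. total_sold = 44
  Event 8 (return 4): 49 + 4 = 53
Final: stock = 53, total_sold = 44

Checking against threshold 6:
  After event 1: stock=52 > 6
  After event 2: stock=49 > 6
  After event 3: stock=71 > 6
  After event 4: stock=90 > 6
  After event 5: stock=83 > 6
  After event 6: stock=69 > 6
  After event 7: stock=49 > 6
  After event 8: stock=53 > 6
Alert events: []. Count = 0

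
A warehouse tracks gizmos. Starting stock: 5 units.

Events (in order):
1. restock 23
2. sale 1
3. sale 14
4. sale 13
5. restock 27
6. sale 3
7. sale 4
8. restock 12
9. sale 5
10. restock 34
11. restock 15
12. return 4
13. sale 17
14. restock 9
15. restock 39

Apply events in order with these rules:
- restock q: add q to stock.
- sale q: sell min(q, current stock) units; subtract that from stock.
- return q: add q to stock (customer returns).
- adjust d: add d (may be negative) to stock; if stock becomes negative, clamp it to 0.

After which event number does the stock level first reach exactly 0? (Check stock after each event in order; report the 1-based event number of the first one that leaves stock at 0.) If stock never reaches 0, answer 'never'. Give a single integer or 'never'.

Answer: 4

Derivation:
Processing events:
Start: stock = 5
  Event 1 (restock 23): 5 + 23 = 28
  Event 2 (sale 1): sell min(1,28)=1. stock: 28 - 1 = 27. total_sold = 1
  Event 3 (sale 14): sell min(14,27)=14. stock: 27 - 14 = 13. total_sold = 15
  Event 4 (sale 13): sell min(13,13)=13. stock: 13 - 13 = 0. total_sold = 28
  Event 5 (restock 27): 0 + 27 = 27
  Event 6 (sale 3): sell min(3,27)=3. stock: 27 - 3 = 24. total_sold = 31
  Event 7 (sale 4): sell min(4,24)=4. stock: 24 - 4 = 20. total_sold = 35
  Event 8 (restock 12): 20 + 12 = 32
  Event 9 (sale 5): sell min(5,32)=5. stock: 32 - 5 = 27. total_sold = 40
  Event 10 (restock 34): 27 + 34 = 61
  Event 11 (restock 15): 61 + 15 = 76
  Event 12 (return 4): 76 + 4 = 80
  Event 13 (sale 17): sell min(17,80)=17. stock: 80 - 17 = 63. total_sold = 57
  Event 14 (restock 9): 63 + 9 = 72
  Event 15 (restock 39): 72 + 39 = 111
Final: stock = 111, total_sold = 57

First zero at event 4.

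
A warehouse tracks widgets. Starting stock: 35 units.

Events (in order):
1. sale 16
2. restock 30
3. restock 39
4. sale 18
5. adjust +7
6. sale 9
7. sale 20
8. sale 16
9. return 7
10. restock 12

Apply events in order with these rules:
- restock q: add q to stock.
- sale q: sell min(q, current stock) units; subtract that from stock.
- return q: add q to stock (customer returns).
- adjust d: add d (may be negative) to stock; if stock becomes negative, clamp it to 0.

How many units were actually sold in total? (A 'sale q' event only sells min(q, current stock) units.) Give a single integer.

Processing events:
Start: stock = 35
  Event 1 (sale 16): sell min(16,35)=16. stock: 35 - 16 = 19. total_sold = 16
  Event 2 (restock 30): 19 + 30 = 49
  Event 3 (restock 39): 49 + 39 = 88
  Event 4 (sale 18): sell min(18,88)=18. stock: 88 - 18 = 70. total_sold = 34
  Event 5 (adjust +7): 70 + 7 = 77
  Event 6 (sale 9): sell min(9,77)=9. stock: 77 - 9 = 68. total_sold = 43
  Event 7 (sale 20): sell min(20,68)=20. stock: 68 - 20 = 48. total_sold = 63
  Event 8 (sale 16): sell min(16,48)=16. stock: 48 - 16 = 32. total_sold = 79
  Event 9 (return 7): 32 + 7 = 39
  Event 10 (restock 12): 39 + 12 = 51
Final: stock = 51, total_sold = 79

Answer: 79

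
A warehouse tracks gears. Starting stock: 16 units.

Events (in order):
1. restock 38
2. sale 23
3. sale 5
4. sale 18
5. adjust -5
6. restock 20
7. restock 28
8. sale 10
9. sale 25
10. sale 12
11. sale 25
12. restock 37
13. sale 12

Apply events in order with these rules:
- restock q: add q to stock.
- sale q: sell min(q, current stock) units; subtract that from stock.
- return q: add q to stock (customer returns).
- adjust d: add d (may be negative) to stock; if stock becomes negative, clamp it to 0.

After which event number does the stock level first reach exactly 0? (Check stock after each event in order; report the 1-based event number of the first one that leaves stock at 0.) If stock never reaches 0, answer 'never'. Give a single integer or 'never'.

Answer: 11

Derivation:
Processing events:
Start: stock = 16
  Event 1 (restock 38): 16 + 38 = 54
  Event 2 (sale 23): sell min(23,54)=23. stock: 54 - 23 = 31. total_sold = 23
  Event 3 (sale 5): sell min(5,31)=5. stock: 31 - 5 = 26. total_sold = 28
  Event 4 (sale 18): sell min(18,26)=18. stock: 26 - 18 = 8. total_sold = 46
  Event 5 (adjust -5): 8 + -5 = 3
  Event 6 (restock 20): 3 + 20 = 23
  Event 7 (restock 28): 23 + 28 = 51
  Event 8 (sale 10): sell min(10,51)=10. stock: 51 - 10 = 41. total_sold = 56
  Event 9 (sale 25): sell min(25,41)=25. stock: 41 - 25 = 16. total_sold = 81
  Event 10 (sale 12): sell min(12,16)=12. stock: 16 - 12 = 4. total_sold = 93
  Event 11 (sale 25): sell min(25,4)=4. stock: 4 - 4 = 0. total_sold = 97
  Event 12 (restock 37): 0 + 37 = 37
  Event 13 (sale 12): sell min(12,37)=12. stock: 37 - 12 = 25. total_sold = 109
Final: stock = 25, total_sold = 109

First zero at event 11.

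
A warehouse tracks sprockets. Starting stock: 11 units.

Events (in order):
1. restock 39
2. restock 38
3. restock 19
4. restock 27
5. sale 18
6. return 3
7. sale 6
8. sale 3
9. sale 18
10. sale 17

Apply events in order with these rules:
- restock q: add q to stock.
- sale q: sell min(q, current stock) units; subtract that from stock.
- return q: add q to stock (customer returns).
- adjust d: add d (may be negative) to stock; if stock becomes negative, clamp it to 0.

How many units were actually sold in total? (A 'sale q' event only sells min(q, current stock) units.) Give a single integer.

Answer: 62

Derivation:
Processing events:
Start: stock = 11
  Event 1 (restock 39): 11 + 39 = 50
  Event 2 (restock 38): 50 + 38 = 88
  Event 3 (restock 19): 88 + 19 = 107
  Event 4 (restock 27): 107 + 27 = 134
  Event 5 (sale 18): sell min(18,134)=18. stock: 134 - 18 = 116. total_sold = 18
  Event 6 (return 3): 116 + 3 = 119
  Event 7 (sale 6): sell min(6,119)=6. stock: 119 - 6 = 113. total_sold = 24
  Event 8 (sale 3): sell min(3,113)=3. stock: 113 - 3 = 110. total_sold = 27
  Event 9 (sale 18): sell min(18,110)=18. stock: 110 - 18 = 92. total_sold = 45
  Event 10 (sale 17): sell min(17,92)=17. stock: 92 - 17 = 75. total_sold = 62
Final: stock = 75, total_sold = 62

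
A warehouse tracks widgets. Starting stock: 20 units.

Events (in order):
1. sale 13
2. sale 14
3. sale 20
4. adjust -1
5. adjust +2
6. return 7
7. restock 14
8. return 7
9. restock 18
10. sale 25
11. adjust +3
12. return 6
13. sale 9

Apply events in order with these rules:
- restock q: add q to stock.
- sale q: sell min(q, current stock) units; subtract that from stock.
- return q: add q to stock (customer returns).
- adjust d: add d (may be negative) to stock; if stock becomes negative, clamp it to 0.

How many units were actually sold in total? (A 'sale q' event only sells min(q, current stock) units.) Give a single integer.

Processing events:
Start: stock = 20
  Event 1 (sale 13): sell min(13,20)=13. stock: 20 - 13 = 7. total_sold = 13
  Event 2 (sale 14): sell min(14,7)=7. stock: 7 - 7 = 0. total_sold = 20
  Event 3 (sale 20): sell min(20,0)=0. stock: 0 - 0 = 0. total_sold = 20
  Event 4 (adjust -1): 0 + -1 = 0 (clamped to 0)
  Event 5 (adjust +2): 0 + 2 = 2
  Event 6 (return 7): 2 + 7 = 9
  Event 7 (restock 14): 9 + 14 = 23
  Event 8 (return 7): 23 + 7 = 30
  Event 9 (restock 18): 30 + 18 = 48
  Event 10 (sale 25): sell min(25,48)=25. stock: 48 - 25 = 23. total_sold = 45
  Event 11 (adjust +3): 23 + 3 = 26
  Event 12 (return 6): 26 + 6 = 32
  Event 13 (sale 9): sell min(9,32)=9. stock: 32 - 9 = 23. total_sold = 54
Final: stock = 23, total_sold = 54

Answer: 54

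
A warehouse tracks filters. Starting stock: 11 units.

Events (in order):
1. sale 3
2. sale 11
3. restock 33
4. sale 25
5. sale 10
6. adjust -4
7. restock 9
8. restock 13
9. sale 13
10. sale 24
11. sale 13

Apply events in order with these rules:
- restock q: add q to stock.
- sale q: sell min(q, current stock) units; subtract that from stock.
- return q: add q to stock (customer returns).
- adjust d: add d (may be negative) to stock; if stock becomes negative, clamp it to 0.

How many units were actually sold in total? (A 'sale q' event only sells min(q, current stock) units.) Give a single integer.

Processing events:
Start: stock = 11
  Event 1 (sale 3): sell min(3,11)=3. stock: 11 - 3 = 8. total_sold = 3
  Event 2 (sale 11): sell min(11,8)=8. stock: 8 - 8 = 0. total_sold = 11
  Event 3 (restock 33): 0 + 33 = 33
  Event 4 (sale 25): sell min(25,33)=25. stock: 33 - 25 = 8. total_sold = 36
  Event 5 (sale 10): sell min(10,8)=8. stock: 8 - 8 = 0. total_sold = 44
  Event 6 (adjust -4): 0 + -4 = 0 (clamped to 0)
  Event 7 (restock 9): 0 + 9 = 9
  Event 8 (restock 13): 9 + 13 = 22
  Event 9 (sale 13): sell min(13,22)=13. stock: 22 - 13 = 9. total_sold = 57
  Event 10 (sale 24): sell min(24,9)=9. stock: 9 - 9 = 0. total_sold = 66
  Event 11 (sale 13): sell min(13,0)=0. stock: 0 - 0 = 0. total_sold = 66
Final: stock = 0, total_sold = 66

Answer: 66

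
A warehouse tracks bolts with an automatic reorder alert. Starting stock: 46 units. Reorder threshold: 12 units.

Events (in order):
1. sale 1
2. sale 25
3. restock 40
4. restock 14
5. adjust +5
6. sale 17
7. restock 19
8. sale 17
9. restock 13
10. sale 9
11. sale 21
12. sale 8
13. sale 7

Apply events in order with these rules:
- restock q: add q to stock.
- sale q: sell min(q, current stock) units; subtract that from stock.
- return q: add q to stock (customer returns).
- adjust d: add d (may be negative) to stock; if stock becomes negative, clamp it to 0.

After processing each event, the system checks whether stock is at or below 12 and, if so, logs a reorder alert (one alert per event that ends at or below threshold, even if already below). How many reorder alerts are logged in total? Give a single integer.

Answer: 0

Derivation:
Processing events:
Start: stock = 46
  Event 1 (sale 1): sell min(1,46)=1. stock: 46 - 1 = 45. total_sold = 1
  Event 2 (sale 25): sell min(25,45)=25. stock: 45 - 25 = 20. total_sold = 26
  Event 3 (restock 40): 20 + 40 = 60
  Event 4 (restock 14): 60 + 14 = 74
  Event 5 (adjust +5): 74 + 5 = 79
  Event 6 (sale 17): sell min(17,79)=17. stock: 79 - 17 = 62. total_sold = 43
  Event 7 (restock 19): 62 + 19 = 81
  Event 8 (sale 17): sell min(17,81)=17. stock: 81 - 17 = 64. total_sold = 60
  Event 9 (restock 13): 64 + 13 = 77
  Event 10 (sale 9): sell min(9,77)=9. stock: 77 - 9 = 68. total_sold = 69
  Event 11 (sale 21): sell min(21,68)=21. stock: 68 - 21 = 47. total_sold = 90
  Event 12 (sale 8): sell min(8,47)=8. stock: 47 - 8 = 39. total_sold = 98
  Event 13 (sale 7): sell min(7,39)=7. stock: 39 - 7 = 32. total_sold = 105
Final: stock = 32, total_sold = 105

Checking against threshold 12:
  After event 1: stock=45 > 12
  After event 2: stock=20 > 12
  After event 3: stock=60 > 12
  After event 4: stock=74 > 12
  After event 5: stock=79 > 12
  After event 6: stock=62 > 12
  After event 7: stock=81 > 12
  After event 8: stock=64 > 12
  After event 9: stock=77 > 12
  After event 10: stock=68 > 12
  After event 11: stock=47 > 12
  After event 12: stock=39 > 12
  After event 13: stock=32 > 12
Alert events: []. Count = 0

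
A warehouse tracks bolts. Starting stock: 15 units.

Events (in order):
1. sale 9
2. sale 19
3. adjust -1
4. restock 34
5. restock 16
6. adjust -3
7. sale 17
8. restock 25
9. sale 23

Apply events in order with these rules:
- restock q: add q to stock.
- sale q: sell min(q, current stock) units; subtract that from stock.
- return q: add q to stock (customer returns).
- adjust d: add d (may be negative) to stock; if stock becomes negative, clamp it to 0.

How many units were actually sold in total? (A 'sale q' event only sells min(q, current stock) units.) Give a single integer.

Processing events:
Start: stock = 15
  Event 1 (sale 9): sell min(9,15)=9. stock: 15 - 9 = 6. total_sold = 9
  Event 2 (sale 19): sell min(19,6)=6. stock: 6 - 6 = 0. total_sold = 15
  Event 3 (adjust -1): 0 + -1 = 0 (clamped to 0)
  Event 4 (restock 34): 0 + 34 = 34
  Event 5 (restock 16): 34 + 16 = 50
  Event 6 (adjust -3): 50 + -3 = 47
  Event 7 (sale 17): sell min(17,47)=17. stock: 47 - 17 = 30. total_sold = 32
  Event 8 (restock 25): 30 + 25 = 55
  Event 9 (sale 23): sell min(23,55)=23. stock: 55 - 23 = 32. total_sold = 55
Final: stock = 32, total_sold = 55

Answer: 55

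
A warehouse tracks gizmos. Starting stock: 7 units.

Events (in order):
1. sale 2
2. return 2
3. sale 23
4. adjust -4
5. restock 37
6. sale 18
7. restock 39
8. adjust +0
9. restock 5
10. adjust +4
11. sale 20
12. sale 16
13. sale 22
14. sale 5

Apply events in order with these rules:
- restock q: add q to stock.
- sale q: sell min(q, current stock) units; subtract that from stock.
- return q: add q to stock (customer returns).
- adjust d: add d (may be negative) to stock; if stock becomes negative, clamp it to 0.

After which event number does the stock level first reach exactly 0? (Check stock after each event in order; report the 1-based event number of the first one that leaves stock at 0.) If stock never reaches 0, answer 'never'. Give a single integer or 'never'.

Processing events:
Start: stock = 7
  Event 1 (sale 2): sell min(2,7)=2. stock: 7 - 2 = 5. total_sold = 2
  Event 2 (return 2): 5 + 2 = 7
  Event 3 (sale 23): sell min(23,7)=7. stock: 7 - 7 = 0. total_sold = 9
  Event 4 (adjust -4): 0 + -4 = 0 (clamped to 0)
  Event 5 (restock 37): 0 + 37 = 37
  Event 6 (sale 18): sell min(18,37)=18. stock: 37 - 18 = 19. total_sold = 27
  Event 7 (restock 39): 19 + 39 = 58
  Event 8 (adjust +0): 58 + 0 = 58
  Event 9 (restock 5): 58 + 5 = 63
  Event 10 (adjust +4): 63 + 4 = 67
  Event 11 (sale 20): sell min(20,67)=20. stock: 67 - 20 = 47. total_sold = 47
  Event 12 (sale 16): sell min(16,47)=16. stock: 47 - 16 = 31. total_sold = 63
  Event 13 (sale 22): sell min(22,31)=22. stock: 31 - 22 = 9. total_sold = 85
  Event 14 (sale 5): sell min(5,9)=5. stock: 9 - 5 = 4. total_sold = 90
Final: stock = 4, total_sold = 90

First zero at event 3.

Answer: 3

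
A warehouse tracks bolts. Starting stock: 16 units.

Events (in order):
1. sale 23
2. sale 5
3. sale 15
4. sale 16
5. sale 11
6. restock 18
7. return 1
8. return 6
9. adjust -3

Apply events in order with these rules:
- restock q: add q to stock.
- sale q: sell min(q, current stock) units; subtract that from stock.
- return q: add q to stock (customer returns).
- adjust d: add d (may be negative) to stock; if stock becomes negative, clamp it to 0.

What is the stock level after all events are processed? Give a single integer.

Answer: 22

Derivation:
Processing events:
Start: stock = 16
  Event 1 (sale 23): sell min(23,16)=16. stock: 16 - 16 = 0. total_sold = 16
  Event 2 (sale 5): sell min(5,0)=0. stock: 0 - 0 = 0. total_sold = 16
  Event 3 (sale 15): sell min(15,0)=0. stock: 0 - 0 = 0. total_sold = 16
  Event 4 (sale 16): sell min(16,0)=0. stock: 0 - 0 = 0. total_sold = 16
  Event 5 (sale 11): sell min(11,0)=0. stock: 0 - 0 = 0. total_sold = 16
  Event 6 (restock 18): 0 + 18 = 18
  Event 7 (return 1): 18 + 1 = 19
  Event 8 (return 6): 19 + 6 = 25
  Event 9 (adjust -3): 25 + -3 = 22
Final: stock = 22, total_sold = 16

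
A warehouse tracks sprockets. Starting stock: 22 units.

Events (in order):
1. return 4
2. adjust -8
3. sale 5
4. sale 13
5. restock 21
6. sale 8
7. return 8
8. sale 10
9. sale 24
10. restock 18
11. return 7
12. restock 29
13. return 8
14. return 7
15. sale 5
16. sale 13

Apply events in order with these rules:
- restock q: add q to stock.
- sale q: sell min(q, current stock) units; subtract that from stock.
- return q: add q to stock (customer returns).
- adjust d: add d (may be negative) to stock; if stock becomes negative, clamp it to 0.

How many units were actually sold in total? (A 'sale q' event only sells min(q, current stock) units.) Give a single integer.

Answer: 65

Derivation:
Processing events:
Start: stock = 22
  Event 1 (return 4): 22 + 4 = 26
  Event 2 (adjust -8): 26 + -8 = 18
  Event 3 (sale 5): sell min(5,18)=5. stock: 18 - 5 = 13. total_sold = 5
  Event 4 (sale 13): sell min(13,13)=13. stock: 13 - 13 = 0. total_sold = 18
  Event 5 (restock 21): 0 + 21 = 21
  Event 6 (sale 8): sell min(8,21)=8. stock: 21 - 8 = 13. total_sold = 26
  Event 7 (return 8): 13 + 8 = 21
  Event 8 (sale 10): sell min(10,21)=10. stock: 21 - 10 = 11. total_sold = 36
  Event 9 (sale 24): sell min(24,11)=11. stock: 11 - 11 = 0. total_sold = 47
  Event 10 (restock 18): 0 + 18 = 18
  Event 11 (return 7): 18 + 7 = 25
  Event 12 (restock 29): 25 + 29 = 54
  Event 13 (return 8): 54 + 8 = 62
  Event 14 (return 7): 62 + 7 = 69
  Event 15 (sale 5): sell min(5,69)=5. stock: 69 - 5 = 64. total_sold = 52
  Event 16 (sale 13): sell min(13,64)=13. stock: 64 - 13 = 51. total_sold = 65
Final: stock = 51, total_sold = 65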